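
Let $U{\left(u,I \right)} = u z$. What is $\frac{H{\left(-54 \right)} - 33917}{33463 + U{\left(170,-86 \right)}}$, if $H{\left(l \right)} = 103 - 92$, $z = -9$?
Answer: $- \frac{33906}{31933} \approx -1.0618$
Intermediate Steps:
$U{\left(u,I \right)} = - 9 u$ ($U{\left(u,I \right)} = u \left(-9\right) = - 9 u$)
$H{\left(l \right)} = 11$ ($H{\left(l \right)} = 103 - 92 = 11$)
$\frac{H{\left(-54 \right)} - 33917}{33463 + U{\left(170,-86 \right)}} = \frac{11 - 33917}{33463 - 1530} = - \frac{33906}{33463 - 1530} = - \frac{33906}{31933}$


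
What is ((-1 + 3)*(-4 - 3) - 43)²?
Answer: 3249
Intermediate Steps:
((-1 + 3)*(-4 - 3) - 43)² = (2*(-7) - 43)² = (-14 - 43)² = (-57)² = 3249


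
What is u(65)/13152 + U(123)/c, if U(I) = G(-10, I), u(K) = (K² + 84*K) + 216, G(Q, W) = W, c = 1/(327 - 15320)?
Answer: -24254106227/13152 ≈ -1.8441e+6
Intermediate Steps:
c = -1/14993 (c = 1/(-14993) = -1/14993 ≈ -6.6698e-5)
u(K) = 216 + K² + 84*K
U(I) = I
u(65)/13152 + U(123)/c = (216 + 65² + 84*65)/13152 + 123/(-1/14993) = (216 + 4225 + 5460)*(1/13152) + 123*(-14993) = 9901*(1/13152) - 1844139 = 9901/13152 - 1844139 = -24254106227/13152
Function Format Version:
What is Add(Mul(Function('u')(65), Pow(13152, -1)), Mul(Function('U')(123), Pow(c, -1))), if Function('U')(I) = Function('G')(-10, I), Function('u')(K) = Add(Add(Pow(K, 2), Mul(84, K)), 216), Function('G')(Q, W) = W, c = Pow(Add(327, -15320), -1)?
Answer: Rational(-24254106227, 13152) ≈ -1.8441e+6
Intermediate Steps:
c = Rational(-1, 14993) (c = Pow(-14993, -1) = Rational(-1, 14993) ≈ -6.6698e-5)
Function('u')(K) = Add(216, Pow(K, 2), Mul(84, K))
Function('U')(I) = I
Add(Mul(Function('u')(65), Pow(13152, -1)), Mul(Function('U')(123), Pow(c, -1))) = Add(Mul(Add(216, Pow(65, 2), Mul(84, 65)), Pow(13152, -1)), Mul(123, Pow(Rational(-1, 14993), -1))) = Add(Mul(Add(216, 4225, 5460), Rational(1, 13152)), Mul(123, -14993)) = Add(Mul(9901, Rational(1, 13152)), -1844139) = Add(Rational(9901, 13152), -1844139) = Rational(-24254106227, 13152)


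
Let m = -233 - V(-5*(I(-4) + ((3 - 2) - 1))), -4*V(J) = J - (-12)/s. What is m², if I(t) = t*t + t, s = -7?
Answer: 3024121/49 ≈ 61717.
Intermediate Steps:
I(t) = t + t² (I(t) = t² + t = t + t²)
V(J) = 3/7 - J/4 (V(J) = -(J - (-12)/(-7))/4 = -(J - (-12)*(-1)/7)/4 = -(J - 1*12/7)/4 = -(J - 12/7)/4 = -(-12/7 + J)/4 = 3/7 - J/4)
m = -1739/7 (m = -233 - (3/7 - (-5)*(-4*(1 - 4) + ((3 - 2) - 1))/4) = -233 - (3/7 - (-5)*(-4*(-3) + (1 - 1))/4) = -233 - (3/7 - (-5)*(12 + 0)/4) = -233 - (3/7 - (-5)*12/4) = -233 - (3/7 - ¼*(-60)) = -233 - (3/7 + 15) = -233 - 1*108/7 = -233 - 108/7 = -1739/7 ≈ -248.43)
m² = (-1739/7)² = 3024121/49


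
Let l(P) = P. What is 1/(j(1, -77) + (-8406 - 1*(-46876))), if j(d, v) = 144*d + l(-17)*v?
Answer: 1/39923 ≈ 2.5048e-5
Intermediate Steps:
j(d, v) = -17*v + 144*d (j(d, v) = 144*d - 17*v = -17*v + 144*d)
1/(j(1, -77) + (-8406 - 1*(-46876))) = 1/((-17*(-77) + 144*1) + (-8406 - 1*(-46876))) = 1/((1309 + 144) + (-8406 + 46876)) = 1/(1453 + 38470) = 1/39923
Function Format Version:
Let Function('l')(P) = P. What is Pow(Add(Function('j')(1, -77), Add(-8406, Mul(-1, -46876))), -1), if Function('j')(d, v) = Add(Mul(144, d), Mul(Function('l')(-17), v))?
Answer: Rational(1, 39923) ≈ 2.5048e-5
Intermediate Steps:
Function('j')(d, v) = Add(Mul(-17, v), Mul(144, d)) (Function('j')(d, v) = Add(Mul(144, d), Mul(-17, v)) = Add(Mul(-17, v), Mul(144, d)))
Pow(Add(Function('j')(1, -77), Add(-8406, Mul(-1, -46876))), -1) = Pow(Add(Add(Mul(-17, -77), Mul(144, 1)), Add(-8406, Mul(-1, -46876))), -1) = Pow(Add(Add(1309, 144), Add(-8406, 46876)), -1) = Pow(Add(1453, 38470), -1) = Pow(39923, -1) = Rational(1, 39923)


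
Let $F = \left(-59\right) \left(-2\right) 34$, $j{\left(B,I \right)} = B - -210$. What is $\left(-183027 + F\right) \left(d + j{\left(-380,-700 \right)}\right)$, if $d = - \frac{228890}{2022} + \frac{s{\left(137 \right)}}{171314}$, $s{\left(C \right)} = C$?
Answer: $\frac{8780619407578045}{173198454} \approx 5.0697 \cdot 10^{7}$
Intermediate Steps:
$j{\left(B,I \right)} = 210 + B$ ($j{\left(B,I \right)} = B + 210 = 210 + B$)
$d = - \frac{19605892223}{173198454}$ ($d = - \frac{228890}{2022} + \frac{137}{171314} = \left(-228890\right) \frac{1}{2022} + 137 \cdot \frac{1}{171314} = - \frac{114445}{1011} + \frac{137}{171314} = - \frac{19605892223}{173198454} \approx -113.2$)
$F = 4012$ ($F = 118 \cdot 34 = 4012$)
$\left(-183027 + F\right) \left(d + j{\left(-380,-700 \right)}\right) = \left(-183027 + 4012\right) \left(- \frac{19605892223}{173198454} + \left(210 - 380\right)\right) = - 179015 \left(- \frac{19605892223}{173198454} - 170\right) = \left(-179015\right) \left(- \frac{49049629403}{173198454}\right) = \frac{8780619407578045}{173198454}$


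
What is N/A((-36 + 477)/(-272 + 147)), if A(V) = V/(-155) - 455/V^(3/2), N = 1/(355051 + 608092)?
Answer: 14955467349375/2983534024739740677956482 + 20176072998046875*I*√5/2983534024739740677956482 ≈ 5.0127e-12 + 1.5121e-8*I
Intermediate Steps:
N = 1/963143 ≈ 1.0383e-6
A(V) = -455/V^(3/2) - V/155 (A(V) = V*(-1/155) - 455/V^(3/2) = -V/155 - 455/V^(3/2) = -455/V^(3/2) - V/155)
N/A((-36 + 477)/(-272 + 147)) = 1/(963143*(-455*(625*I*√5)/(-36 + 477)^(3/2) - (-36 + 477)/(155*(-272 + 147)))) = 1/(963143*(-455*(625*I*√5)/9261 - 441/(155*(-125)))) = 1/(963143*(-455*625*I*√5/9261 - 441*(-1)/(155*125))) = 1/(963143*(-40625*I*√5/1323 - 1/155*(-441/125))) = 1/(963143*(-40625*I*√5/1323 + 441/19375)) = 1/(963143*(441/19375 - 40625*I*√5/1323))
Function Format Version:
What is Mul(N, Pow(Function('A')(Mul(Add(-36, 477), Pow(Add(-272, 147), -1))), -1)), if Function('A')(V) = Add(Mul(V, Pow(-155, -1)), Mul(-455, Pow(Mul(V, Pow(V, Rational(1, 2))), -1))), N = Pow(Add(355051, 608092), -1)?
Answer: Add(Rational(14955467349375, 2983534024739740677956482), Mul(Rational(20176072998046875, 2983534024739740677956482), I, Pow(5, Rational(1, 2)))) ≈ Add(5.0127e-12, Mul(1.5121e-8, I))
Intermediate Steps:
N = Rational(1, 963143) (N = Pow(963143, -1) = Rational(1, 963143) ≈ 1.0383e-6)
Function('A')(V) = Add(Mul(-455, Pow(V, Rational(-3, 2))), Mul(Rational(-1, 155), V)) (Function('A')(V) = Add(Mul(V, Rational(-1, 155)), Mul(-455, Pow(Pow(V, Rational(3, 2)), -1))) = Add(Mul(Rational(-1, 155), V), Mul(-455, Pow(V, Rational(-3, 2)))) = Add(Mul(-455, Pow(V, Rational(-3, 2))), Mul(Rational(-1, 155), V)))
Mul(N, Pow(Function('A')(Mul(Add(-36, 477), Pow(Add(-272, 147), -1))), -1)) = Mul(Rational(1, 963143), Pow(Add(Mul(-455, Pow(Mul(Add(-36, 477), Pow(Add(-272, 147), -1)), Rational(-3, 2))), Mul(Rational(-1, 155), Mul(Add(-36, 477), Pow(Add(-272, 147), -1)))), -1)) = Mul(Rational(1, 963143), Pow(Add(Mul(-455, Pow(Mul(441, Pow(-125, -1)), Rational(-3, 2))), Mul(Rational(-1, 155), Mul(441, Pow(-125, -1)))), -1)) = Mul(Rational(1, 963143), Pow(Add(Mul(-455, Pow(Mul(441, Rational(-1, 125)), Rational(-3, 2))), Mul(Rational(-1, 155), Mul(441, Rational(-1, 125)))), -1)) = Mul(Rational(1, 963143), Pow(Add(Mul(-455, Pow(Rational(-441, 125), Rational(-3, 2))), Mul(Rational(-1, 155), Rational(-441, 125))), -1)) = Mul(Rational(1, 963143), Pow(Add(Mul(-455, Mul(Rational(625, 9261), I, Pow(5, Rational(1, 2)))), Rational(441, 19375)), -1)) = Mul(Rational(1, 963143), Pow(Add(Mul(Rational(-40625, 1323), I, Pow(5, Rational(1, 2))), Rational(441, 19375)), -1)) = Mul(Rational(1, 963143), Pow(Add(Rational(441, 19375), Mul(Rational(-40625, 1323), I, Pow(5, Rational(1, 2)))), -1))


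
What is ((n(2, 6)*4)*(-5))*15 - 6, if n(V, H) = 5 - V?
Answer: -906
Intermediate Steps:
((n(2, 6)*4)*(-5))*15 - 6 = (((5 - 1*2)*4)*(-5))*15 - 6 = (((5 - 2)*4)*(-5))*15 - 6 = ((3*4)*(-5))*15 - 6 = (12*(-5))*15 - 6 = -60*15 - 6 = -900 - 6 = -906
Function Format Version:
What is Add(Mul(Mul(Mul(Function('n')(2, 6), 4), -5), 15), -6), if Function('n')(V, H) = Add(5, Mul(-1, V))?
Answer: -906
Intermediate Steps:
Add(Mul(Mul(Mul(Function('n')(2, 6), 4), -5), 15), -6) = Add(Mul(Mul(Mul(Add(5, Mul(-1, 2)), 4), -5), 15), -6) = Add(Mul(Mul(Mul(Add(5, -2), 4), -5), 15), -6) = Add(Mul(Mul(Mul(3, 4), -5), 15), -6) = Add(Mul(Mul(12, -5), 15), -6) = Add(Mul(-60, 15), -6) = Add(-900, -6) = -906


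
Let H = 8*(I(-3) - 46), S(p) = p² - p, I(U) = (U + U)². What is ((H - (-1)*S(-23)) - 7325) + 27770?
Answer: 20917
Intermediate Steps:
I(U) = 4*U² (I(U) = (2*U)² = 4*U²)
H = -80 (H = 8*(4*(-3)² - 46) = 8*(4*9 - 46) = 8*(36 - 46) = 8*(-10) = -80)
((H - (-1)*S(-23)) - 7325) + 27770 = ((-80 - (-1)*(-23*(-1 - 23))) - 7325) + 27770 = ((-80 - (-1)*(-23*(-24))) - 7325) + 27770 = ((-80 - (-1)*552) - 7325) + 27770 = ((-80 - 1*(-552)) - 7325) + 27770 = ((-80 + 552) - 7325) + 27770 = (472 - 7325) + 27770 = -6853 + 27770 = 20917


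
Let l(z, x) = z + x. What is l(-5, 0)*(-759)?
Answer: 3795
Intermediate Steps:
l(z, x) = x + z
l(-5, 0)*(-759) = (0 - 5)*(-759) = -5*(-759) = 3795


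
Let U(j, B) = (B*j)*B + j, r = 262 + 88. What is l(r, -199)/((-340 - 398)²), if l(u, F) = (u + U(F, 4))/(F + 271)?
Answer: -337/4357152 ≈ -7.7344e-5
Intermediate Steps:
r = 350
U(j, B) = j + j*B² (U(j, B) = j*B² + j = j + j*B²)
l(u, F) = (u + 17*F)/(271 + F) (l(u, F) = (u + F*(1 + 4²))/(F + 271) = (u + F*(1 + 16))/(271 + F) = (u + F*17)/(271 + F) = (u + 17*F)/(271 + F))
l(r, -199)/((-340 - 398)²) = ((350 + 17*(-199))/(271 - 199))/((-340 - 398)²) = ((350 - 3383)/72)/((-738)²) = ((1/72)*(-3033))/544644 = -337/8*1/544644 = -337/4357152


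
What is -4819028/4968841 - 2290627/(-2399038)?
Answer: -4845133561/322174010134 ≈ -0.015039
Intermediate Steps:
-4819028/4968841 - 2290627/(-2399038) = -4819028*1/4968841 - 2290627*(-1/2399038) = -130244/134293 + 2290627/2399038 = -4845133561/322174010134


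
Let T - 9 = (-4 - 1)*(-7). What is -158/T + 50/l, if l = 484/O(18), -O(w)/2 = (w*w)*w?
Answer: -292469/242 ≈ -1208.5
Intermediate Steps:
O(w) = -2*w**3 (O(w) = -2*w*w*w = -2*w**2*w = -2*w**3)
l = -121/2916 (l = 484/((-2*18**3)) = 484/((-2*5832)) = 484/(-11664) = 484*(-1/11664) = -121/2916 ≈ -0.041495)
T = 44 (T = 9 + (-4 - 1)*(-7) = 9 - 5*(-7) = 9 + 35 = 44)
-158/T + 50/l = -158/44 + 50/(-121/2916) = -158*1/44 + 50*(-2916/121) = -79/22 - 145800/121 = -292469/242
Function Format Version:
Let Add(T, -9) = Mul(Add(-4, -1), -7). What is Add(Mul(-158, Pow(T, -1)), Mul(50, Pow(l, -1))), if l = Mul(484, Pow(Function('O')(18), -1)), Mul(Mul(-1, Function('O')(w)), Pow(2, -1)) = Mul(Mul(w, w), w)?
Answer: Rational(-292469, 242) ≈ -1208.5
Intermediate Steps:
Function('O')(w) = Mul(-2, Pow(w, 3)) (Function('O')(w) = Mul(-2, Mul(Mul(w, w), w)) = Mul(-2, Mul(Pow(w, 2), w)) = Mul(-2, Pow(w, 3)))
l = Rational(-121, 2916) (l = Mul(484, Pow(Mul(-2, Pow(18, 3)), -1)) = Mul(484, Pow(Mul(-2, 5832), -1)) = Mul(484, Pow(-11664, -1)) = Mul(484, Rational(-1, 11664)) = Rational(-121, 2916) ≈ -0.041495)
T = 44 (T = Add(9, Mul(Add(-4, -1), -7)) = Add(9, Mul(-5, -7)) = Add(9, 35) = 44)
Add(Mul(-158, Pow(T, -1)), Mul(50, Pow(l, -1))) = Add(Mul(-158, Pow(44, -1)), Mul(50, Pow(Rational(-121, 2916), -1))) = Add(Mul(-158, Rational(1, 44)), Mul(50, Rational(-2916, 121))) = Add(Rational(-79, 22), Rational(-145800, 121)) = Rational(-292469, 242)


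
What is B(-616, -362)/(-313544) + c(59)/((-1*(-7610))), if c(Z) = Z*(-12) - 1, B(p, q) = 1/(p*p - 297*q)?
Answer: -10825474387873/116194442998480 ≈ -0.093167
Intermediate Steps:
B(p, q) = 1/(p**2 - 297*q)
c(Z) = -1 - 12*Z (c(Z) = -12*Z - 1 = -1 - 12*Z)
B(-616, -362)/(-313544) + c(59)/((-1*(-7610))) = 1/((-616)**2 - 297*(-362)*(-313544)) + (-1 - 12*59)/((-1*(-7610))) = -1/313544/(379456 + 107514) + (-1 - 708)/7610 = -1/313544/486970 - 709*1/7610 = (1/486970)*(-1/313544) - 709/7610 = -1/152686521680 - 709/7610 = -10825474387873/116194442998480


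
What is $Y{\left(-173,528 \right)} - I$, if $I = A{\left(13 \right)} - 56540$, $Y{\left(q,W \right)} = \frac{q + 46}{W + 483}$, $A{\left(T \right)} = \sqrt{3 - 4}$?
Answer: $\frac{57161813}{1011} - i \approx 56540.0 - 1.0 i$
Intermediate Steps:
$A{\left(T \right)} = i$ ($A{\left(T \right)} = \sqrt{-1} = i$)
$Y{\left(q,W \right)} = \frac{46 + q}{483 + W}$
$I = -56540 + i$ ($I = i - 56540 = -56540 + i \approx -56540.0 + 1.0 i$)
$Y{\left(-173,528 \right)} - I = \frac{46 - 173}{483 + 528} - \left(-56540 + i\right) = \frac{1}{1011} \left(-127\right) + \left(56540 - i\right) = - \frac{127}{1011} + \left(56540 - i\right) = \frac{57161813}{1011} - i$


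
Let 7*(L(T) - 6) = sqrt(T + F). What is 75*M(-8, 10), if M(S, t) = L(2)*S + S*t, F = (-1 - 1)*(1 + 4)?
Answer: -9600 - 1200*I*sqrt(2)/7 ≈ -9600.0 - 242.44*I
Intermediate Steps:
F = -10 (F = -2*5 = -10)
L(T) = 6 + sqrt(-10 + T)/7 (L(T) = 6 + sqrt(T - 10)/7 = 6 + sqrt(-10 + T)/7)
M(S, t) = S*t + S*(6 + 2*I*sqrt(2)/7) (M(S, t) = (6 + sqrt(-10 + 2)/7)*S + S*t = (6 + sqrt(-8)/7)*S + S*t = (6 + (2*I*sqrt(2))/7)*S + S*t = (6 + 2*I*sqrt(2)/7)*S + S*t = S*(6 + 2*I*sqrt(2)/7) + S*t = S*t + S*(6 + 2*I*sqrt(2)/7))
75*M(-8, 10) = 75*((1/7)*(-8)*(42 + 7*10 + 2*I*sqrt(2))) = 75*((1/7)*(-8)*(42 + 70 + 2*I*sqrt(2))) = 75*((1/7)*(-8)*(112 + 2*I*sqrt(2))) = 75*(-128 - 16*I*sqrt(2)/7) = -9600 - 1200*I*sqrt(2)/7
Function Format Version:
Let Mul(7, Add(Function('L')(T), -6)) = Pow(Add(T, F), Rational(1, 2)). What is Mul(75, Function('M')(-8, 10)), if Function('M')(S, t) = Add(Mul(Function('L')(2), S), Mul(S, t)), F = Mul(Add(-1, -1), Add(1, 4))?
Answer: Add(-9600, Mul(Rational(-1200, 7), I, Pow(2, Rational(1, 2)))) ≈ Add(-9600.0, Mul(-242.44, I))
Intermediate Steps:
F = -10 (F = Mul(-2, 5) = -10)
Function('L')(T) = Add(6, Mul(Rational(1, 7), Pow(Add(-10, T), Rational(1, 2)))) (Function('L')(T) = Add(6, Mul(Rational(1, 7), Pow(Add(T, -10), Rational(1, 2)))) = Add(6, Mul(Rational(1, 7), Pow(Add(-10, T), Rational(1, 2)))))
Function('M')(S, t) = Add(Mul(S, t), Mul(S, Add(6, Mul(Rational(2, 7), I, Pow(2, Rational(1, 2)))))) (Function('M')(S, t) = Add(Mul(Add(6, Mul(Rational(1, 7), Pow(Add(-10, 2), Rational(1, 2)))), S), Mul(S, t)) = Add(Mul(Add(6, Mul(Rational(1, 7), Pow(-8, Rational(1, 2)))), S), Mul(S, t)) = Add(Mul(Add(6, Mul(Rational(1, 7), Mul(2, I, Pow(2, Rational(1, 2))))), S), Mul(S, t)) = Add(Mul(Add(6, Mul(Rational(2, 7), I, Pow(2, Rational(1, 2)))), S), Mul(S, t)) = Add(Mul(S, Add(6, Mul(Rational(2, 7), I, Pow(2, Rational(1, 2))))), Mul(S, t)) = Add(Mul(S, t), Mul(S, Add(6, Mul(Rational(2, 7), I, Pow(2, Rational(1, 2)))))))
Mul(75, Function('M')(-8, 10)) = Mul(75, Mul(Rational(1, 7), -8, Add(42, Mul(7, 10), Mul(2, I, Pow(2, Rational(1, 2)))))) = Mul(75, Mul(Rational(1, 7), -8, Add(42, 70, Mul(2, I, Pow(2, Rational(1, 2)))))) = Mul(75, Mul(Rational(1, 7), -8, Add(112, Mul(2, I, Pow(2, Rational(1, 2)))))) = Mul(75, Add(-128, Mul(Rational(-16, 7), I, Pow(2, Rational(1, 2))))) = Add(-9600, Mul(Rational(-1200, 7), I, Pow(2, Rational(1, 2))))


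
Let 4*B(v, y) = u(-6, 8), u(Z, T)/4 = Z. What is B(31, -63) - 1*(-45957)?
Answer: 45951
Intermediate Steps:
u(Z, T) = 4*Z
B(v, y) = -6 (B(v, y) = (4*(-6))/4 = (¼)*(-24) = -6)
B(31, -63) - 1*(-45957) = -6 - 1*(-45957) = -6 + 45957 = 45951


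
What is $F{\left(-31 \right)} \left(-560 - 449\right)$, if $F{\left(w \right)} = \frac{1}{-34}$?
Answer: $\frac{1009}{34} \approx 29.676$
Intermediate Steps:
$F{\left(w \right)} = - \frac{1}{34}$
$F{\left(-31 \right)} \left(-560 - 449\right) = - \frac{-560 - 449}{34} = \left(- \frac{1}{34}\right) \left(-1009\right) = \frac{1009}{34}$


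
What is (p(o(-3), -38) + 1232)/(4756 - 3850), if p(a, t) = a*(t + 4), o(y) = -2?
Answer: 650/453 ≈ 1.4349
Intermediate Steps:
p(a, t) = a*(4 + t)
(p(o(-3), -38) + 1232)/(4756 - 3850) = (-2*(4 - 38) + 1232)/(4756 - 3850) = (-2*(-34) + 1232)/906 = (68 + 1232)*(1/906) = 1300*(1/906) = 650/453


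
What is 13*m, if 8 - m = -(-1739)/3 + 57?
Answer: -24518/3 ≈ -8172.7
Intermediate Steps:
m = -1886/3 (m = 8 - (-(-1739)/3 + 57) = 8 - (-47*(-37/3) + 57) = 8 - (1739/3 + 57) = 8 - 1*1910/3 = 8 - 1910/3 = -1886/3 ≈ -628.67)
13*m = 13*(-1886/3) = -24518/3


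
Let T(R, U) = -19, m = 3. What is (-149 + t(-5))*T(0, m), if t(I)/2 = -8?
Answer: 3135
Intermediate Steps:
t(I) = -16 (t(I) = 2*(-8) = -16)
(-149 + t(-5))*T(0, m) = (-149 - 16)*(-19) = -165*(-19) = 3135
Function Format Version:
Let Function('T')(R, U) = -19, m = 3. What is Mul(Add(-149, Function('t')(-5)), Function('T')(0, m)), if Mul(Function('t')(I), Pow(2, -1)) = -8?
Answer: 3135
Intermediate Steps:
Function('t')(I) = -16 (Function('t')(I) = Mul(2, -8) = -16)
Mul(Add(-149, Function('t')(-5)), Function('T')(0, m)) = Mul(Add(-149, -16), -19) = Mul(-165, -19) = 3135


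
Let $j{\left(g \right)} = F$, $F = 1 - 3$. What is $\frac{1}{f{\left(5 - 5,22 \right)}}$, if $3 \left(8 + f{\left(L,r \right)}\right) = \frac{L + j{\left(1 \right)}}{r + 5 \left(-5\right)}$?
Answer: $- \frac{9}{70} \approx -0.12857$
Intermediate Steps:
$F = -2$
$j{\left(g \right)} = -2$
$f{\left(L,r \right)} = -8 + \frac{-2 + L}{3 \left(-25 + r\right)}$ ($f{\left(L,r \right)} = -8 + \frac{\left(L - 2\right) \frac{1}{r + 5 \left(-5\right)}}{3} = -8 + \frac{\left(-2 + L\right) \frac{1}{r - 25}}{3} = -8 + \frac{\left(-2 + L\right) \frac{1}{-25 + r}}{3} = -8 + \frac{\frac{1}{-25 + r} \left(-2 + L\right)}{3} = -8 + \frac{-2 + L}{3 \left(-25 + r\right)}$)
$\frac{1}{f{\left(5 - 5,22 \right)}} = \frac{1}{\frac{1}{3} \frac{1}{-25 + 22} \left(598 + \left(5 - 5\right) - 528\right)} = \frac{1}{\frac{1}{3} \frac{1}{-3} \left(598 + 0 - 528\right)} = \frac{1}{\frac{1}{3} \left(- \frac{1}{3}\right) 70} = \frac{1}{- \frac{70}{9}} = - \frac{9}{70}$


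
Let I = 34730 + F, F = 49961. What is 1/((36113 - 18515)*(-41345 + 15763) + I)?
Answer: -1/450107345 ≈ -2.2217e-9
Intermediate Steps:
I = 84691 (I = 34730 + 49961 = 84691)
1/((36113 - 18515)*(-41345 + 15763) + I) = 1/((36113 - 18515)*(-41345 + 15763) + 84691) = 1/(17598*(-25582) + 84691) = 1/(-450192036 + 84691) = 1/(-450107345) = -1/450107345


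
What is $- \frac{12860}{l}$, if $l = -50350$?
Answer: $\frac{1286}{5035} \approx 0.25541$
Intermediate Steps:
$- \frac{12860}{l} = - \frac{12860}{-50350} = \left(-12860\right) \left(- \frac{1}{50350}\right) = \frac{1286}{5035}$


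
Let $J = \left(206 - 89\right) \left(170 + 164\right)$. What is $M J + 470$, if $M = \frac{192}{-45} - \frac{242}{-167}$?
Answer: $- \frac{548174}{5} \approx -1.0963 \cdot 10^{5}$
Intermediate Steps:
$M = - \frac{7058}{2505}$ ($M = 192 \left(- \frac{1}{45}\right) - - \frac{242}{167} = - \frac{64}{15} + \frac{242}{167} = - \frac{7058}{2505} \approx -2.8176$)
$J = 39078$ ($J = 117 \cdot 334 = 39078$)
$M J + 470 = \left(- \frac{7058}{2505}\right) 39078 + 470 = - \frac{550524}{5} + 470 = - \frac{548174}{5}$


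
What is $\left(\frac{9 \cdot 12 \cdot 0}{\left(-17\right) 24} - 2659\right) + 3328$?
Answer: $669$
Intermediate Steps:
$\left(\frac{9 \cdot 12 \cdot 0}{\left(-17\right) 24} - 2659\right) + 3328 = \left(\frac{108 \cdot 0}{-408} - 2659\right) + 3328 = \left(0 \left(- \frac{1}{408}\right) - 2659\right) + 3328 = \left(0 - 2659\right) + 3328 = -2659 + 3328 = 669$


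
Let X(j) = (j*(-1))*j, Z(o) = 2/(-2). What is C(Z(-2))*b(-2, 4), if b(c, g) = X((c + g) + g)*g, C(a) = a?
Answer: 144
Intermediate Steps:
Z(o) = -1 (Z(o) = 2*(-½) = -1)
X(j) = -j² (X(j) = (-j)*j = -j²)
b(c, g) = -g*(c + 2*g)² (b(c, g) = (-((c + g) + g)²)*g = (-(c + 2*g)²)*g = -g*(c + 2*g)²)
C(Z(-2))*b(-2, 4) = -(-1)*4*(-2 + 2*4)² = -(-1)*4*(-2 + 8)² = -(-1)*4*6² = -(-1)*4*36 = -1*(-144) = 144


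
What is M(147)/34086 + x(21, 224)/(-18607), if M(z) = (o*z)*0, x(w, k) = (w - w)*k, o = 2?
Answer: 0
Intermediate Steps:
x(w, k) = 0 (x(w, k) = 0*k = 0)
M(z) = 0 (M(z) = (2*z)*0 = 0)
M(147)/34086 + x(21, 224)/(-18607) = 0/34086 + 0/(-18607) = 0*(1/34086) + 0*(-1/18607) = 0 + 0 = 0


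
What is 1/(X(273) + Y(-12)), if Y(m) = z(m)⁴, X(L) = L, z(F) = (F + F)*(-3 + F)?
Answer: 1/16796160273 ≈ 5.9537e-11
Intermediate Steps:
z(F) = 2*F*(-3 + F) (z(F) = (2*F)*(-3 + F) = 2*F*(-3 + F))
Y(m) = 16*m⁴*(-3 + m)⁴ (Y(m) = (2*m*(-3 + m))⁴ = 16*m⁴*(-3 + m)⁴)
1/(X(273) + Y(-12)) = 1/(273 + 16*(-12)⁴*(-3 - 12)⁴) = 1/(273 + 16*20736*(-15)⁴) = 1/(273 + 16*20736*50625) = 1/(273 + 16796160000) = 1/16796160273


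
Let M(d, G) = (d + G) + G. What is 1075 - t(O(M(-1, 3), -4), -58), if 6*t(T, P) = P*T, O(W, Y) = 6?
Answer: 1133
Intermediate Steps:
M(d, G) = d + 2*G (M(d, G) = (G + d) + G = d + 2*G)
t(T, P) = P*T/6 (t(T, P) = (P*T)/6 = P*T/6)
1075 - t(O(M(-1, 3), -4), -58) = 1075 - (-58)*6/6 = 1075 - 1*(-58) = 1075 + 58 = 1133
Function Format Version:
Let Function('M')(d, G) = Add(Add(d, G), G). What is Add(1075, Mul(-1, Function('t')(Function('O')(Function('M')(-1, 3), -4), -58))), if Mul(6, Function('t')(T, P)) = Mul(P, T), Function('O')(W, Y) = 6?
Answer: 1133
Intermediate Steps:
Function('M')(d, G) = Add(d, Mul(2, G)) (Function('M')(d, G) = Add(Add(G, d), G) = Add(d, Mul(2, G)))
Function('t')(T, P) = Mul(Rational(1, 6), P, T) (Function('t')(T, P) = Mul(Rational(1, 6), Mul(P, T)) = Mul(Rational(1, 6), P, T))
Add(1075, Mul(-1, Function('t')(Function('O')(Function('M')(-1, 3), -4), -58))) = Add(1075, Mul(-1, Mul(Rational(1, 6), -58, 6))) = Add(1075, Mul(-1, -58)) = Add(1075, 58) = 1133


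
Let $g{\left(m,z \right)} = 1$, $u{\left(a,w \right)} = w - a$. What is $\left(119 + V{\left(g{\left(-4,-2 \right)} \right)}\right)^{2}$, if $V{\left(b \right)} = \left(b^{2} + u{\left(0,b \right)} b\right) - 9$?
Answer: $12544$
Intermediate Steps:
$V{\left(b \right)} = -9 + 2 b^{2}$ ($V{\left(b \right)} = \left(b^{2} + \left(b - 0\right) b\right) - 9 = \left(b^{2} + \left(b + 0\right) b\right) - 9 = \left(b^{2} + b b\right) - 9 = \left(b^{2} + b^{2}\right) - 9 = 2 b^{2} - 9 = -9 + 2 b^{2}$)
$\left(119 + V{\left(g{\left(-4,-2 \right)} \right)}\right)^{2} = \left(119 - \left(9 - 2 \cdot 1^{2}\right)\right)^{2} = \left(119 + \left(-9 + 2 \cdot 1\right)\right)^{2} = \left(119 + \left(-9 + 2\right)\right)^{2} = \left(119 - 7\right)^{2} = 112^{2} = 12544$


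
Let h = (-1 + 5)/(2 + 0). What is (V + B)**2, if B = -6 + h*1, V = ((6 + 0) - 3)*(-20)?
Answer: 4096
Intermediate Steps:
h = 2 (h = 4/2 = 4*(1/2) = 2)
V = -60 (V = (6 - 3)*(-20) = 3*(-20) = -60)
B = -4 (B = -6 + 2*1 = -6 + 2 = -4)
(V + B)**2 = (-60 - 4)**2 = (-64)**2 = 4096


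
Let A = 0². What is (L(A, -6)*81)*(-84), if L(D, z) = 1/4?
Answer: -1701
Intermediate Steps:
A = 0
L(D, z) = ¼
(L(A, -6)*81)*(-84) = ((¼)*81)*(-84) = (81/4)*(-84) = -1701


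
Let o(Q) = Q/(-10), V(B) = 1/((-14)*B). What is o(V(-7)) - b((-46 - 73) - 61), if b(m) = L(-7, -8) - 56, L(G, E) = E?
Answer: 62719/980 ≈ 63.999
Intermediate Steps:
V(B) = -1/(14*B)
o(Q) = -Q/10 (o(Q) = Q*(-1/10) = -Q/10)
b(m) = -64 (b(m) = -8 - 56 = -64)
o(V(-7)) - b((-46 - 73) - 61) = -(-1)/(140*(-7)) - 1*(-64) = -(-1)*(-1)/(140*7) + 64 = -1/10*1/98 + 64 = -1/980 + 64 = 62719/980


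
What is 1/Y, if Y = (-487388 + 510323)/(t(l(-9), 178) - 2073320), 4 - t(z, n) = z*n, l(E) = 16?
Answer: -2076164/22935 ≈ -90.524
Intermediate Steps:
t(z, n) = 4 - n*z (t(z, n) = 4 - z*n = 4 - n*z)
Y = -22935/2076164 (Y = (-487388 + 510323)/((4 - 1*178*16) - 2073320) = 22935/((4 - 2848) - 2073320) = 22935/(-2844 - 2073320) = 22935/(-2076164) = 22935*(-1/2076164) = -22935/2076164 ≈ -0.011047)
1/Y = 1/(-22935/2076164) = -2076164/22935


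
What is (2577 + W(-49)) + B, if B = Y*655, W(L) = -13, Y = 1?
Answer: 3219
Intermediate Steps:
B = 655 (B = 1*655 = 655)
(2577 + W(-49)) + B = (2577 - 13) + 655 = 2564 + 655 = 3219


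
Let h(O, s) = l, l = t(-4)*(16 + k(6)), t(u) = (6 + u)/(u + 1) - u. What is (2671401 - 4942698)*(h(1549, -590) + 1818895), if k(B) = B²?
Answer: -4131644448295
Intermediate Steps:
t(u) = -u + (6 + u)/(1 + u) (t(u) = (6 + u)/(1 + u) - u = -u + (6 + u)/(1 + u))
l = 520/3 (l = ((6 - 1*(-4)²)/(1 - 4))*(16 + 6²) = ((6 - 1*16)/(-3))*(16 + 36) = -(6 - 16)/3*52 = -⅓*(-10)*52 = (10/3)*52 = 520/3 ≈ 173.33)
h(O, s) = 520/3
(2671401 - 4942698)*(h(1549, -590) + 1818895) = (2671401 - 4942698)*(520/3 + 1818895) = -2271297*5457205/3 = -4131644448295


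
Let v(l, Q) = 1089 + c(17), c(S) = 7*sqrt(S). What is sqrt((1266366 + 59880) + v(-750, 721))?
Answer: sqrt(1327335 + 7*sqrt(17)) ≈ 1152.1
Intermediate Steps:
v(l, Q) = 1089 + 7*sqrt(17)
sqrt((1266366 + 59880) + v(-750, 721)) = sqrt((1266366 + 59880) + (1089 + 7*sqrt(17))) = sqrt(1326246 + (1089 + 7*sqrt(17))) = sqrt(1327335 + 7*sqrt(17))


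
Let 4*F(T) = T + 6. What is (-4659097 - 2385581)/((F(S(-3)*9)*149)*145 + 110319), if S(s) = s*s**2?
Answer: 3130968/519901 ≈ 6.0222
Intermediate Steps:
S(s) = s**3
F(T) = 3/2 + T/4 (F(T) = (T + 6)/4 = (6 + T)/4 = 3/2 + T/4)
(-4659097 - 2385581)/((F(S(-3)*9)*149)*145 + 110319) = (-4659097 - 2385581)/(((3/2 + ((-3)**3*9)/4)*149)*145 + 110319) = -7044678/(((3/2 + (-27*9)/4)*149)*145 + 110319) = -7044678/(((3/2 + (1/4)*(-243))*149)*145 + 110319) = -7044678/(((3/2 - 243/4)*149)*145 + 110319) = -7044678/(-237/4*149*145 + 110319) = -7044678/(-35313/4*145 + 110319) = -7044678/(-5120385/4 + 110319) = -7044678/(-4679109/4) = -7044678*(-4/4679109) = 3130968/519901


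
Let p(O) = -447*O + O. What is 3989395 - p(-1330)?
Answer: 3396215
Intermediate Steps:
p(O) = -446*O
3989395 - p(-1330) = 3989395 - (-446)*(-1330) = 3989395 - 1*593180 = 3989395 - 593180 = 3396215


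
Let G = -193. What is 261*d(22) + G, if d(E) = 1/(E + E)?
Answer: -8231/44 ≈ -187.07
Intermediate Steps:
d(E) = 1/(2*E)
261*d(22) + G = 261*((1/2)/22) - 193 = 261*((1/2)*(1/22)) - 193 = 261*(1/44) - 193 = 261/44 - 193 = -8231/44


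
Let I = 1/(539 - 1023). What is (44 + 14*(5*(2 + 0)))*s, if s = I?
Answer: -46/121 ≈ -0.38017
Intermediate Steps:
I = -1/484 (I = 1/(-484) = -1/484 ≈ -0.0020661)
s = -1/484 ≈ -0.0020661
(44 + 14*(5*(2 + 0)))*s = (44 + 14*(5*(2 + 0)))*(-1/484) = (44 + 14*(5*2))*(-1/484) = (44 + 14*10)*(-1/484) = (44 + 140)*(-1/484) = 184*(-1/484) = -46/121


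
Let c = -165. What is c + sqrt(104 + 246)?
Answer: -165 + 5*sqrt(14) ≈ -146.29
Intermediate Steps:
c + sqrt(104 + 246) = -165 + sqrt(104 + 246) = -165 + sqrt(350) = -165 + 5*sqrt(14)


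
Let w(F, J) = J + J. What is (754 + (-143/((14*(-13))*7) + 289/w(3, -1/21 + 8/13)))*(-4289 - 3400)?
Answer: -58901269251/7595 ≈ -7.7553e+6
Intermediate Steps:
w(F, J) = 2*J
(754 + (-143/((14*(-13))*7) + 289/w(3, -1/21 + 8/13)))*(-4289 - 3400) = (754 + (-143/((14*(-13))*7) + 289/((2*(-1/21 + 8/13)))))*(-4289 - 3400) = (754 + (-143/((-182*7)) + 289/((2*(-1*1/21 + 8*(1/13))))))*(-7689) = (754 + (-143/(-1274) + 289/((2*(-1/21 + 8/13)))))*(-7689) = (754 + (-143*(-1/1274) + 289/((2*(155/273)))))*(-7689) = (754 + (11/98 + 289/(310/273)))*(-7689) = (754 + (11/98 + 289*(273/310)))*(-7689) = (754 + (11/98 + 78897/310))*(-7689) = (754 + 1933829/7595)*(-7689) = (7660459/7595)*(-7689) = -58901269251/7595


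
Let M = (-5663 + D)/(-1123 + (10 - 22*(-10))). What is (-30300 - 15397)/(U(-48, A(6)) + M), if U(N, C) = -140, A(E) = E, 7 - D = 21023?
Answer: 40807421/98341 ≈ 414.96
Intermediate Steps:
D = -21016 (D = 7 - 1*21023 = 7 - 21023 = -21016)
M = 26679/893 (M = (-5663 - 21016)/(-1123 + (10 - 22*(-10))) = -26679/(-1123 + (10 + 220)) = -26679/(-1123 + 230) = -26679/(-893) = -26679*(-1/893) = 26679/893 ≈ 29.876)
(-30300 - 15397)/(U(-48, A(6)) + M) = (-30300 - 15397)/(-140 + 26679/893) = -45697/(-98341/893) = -45697*(-893/98341) = 40807421/98341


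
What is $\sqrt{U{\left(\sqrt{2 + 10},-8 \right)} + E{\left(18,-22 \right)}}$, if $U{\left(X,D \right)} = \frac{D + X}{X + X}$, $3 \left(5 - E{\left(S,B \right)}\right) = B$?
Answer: $\frac{\sqrt{462 - 24 \sqrt{3}}}{6} \approx 3.4174$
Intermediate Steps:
$E{\left(S,B \right)} = 5 - \frac{B}{3}$
$U{\left(X,D \right)} = \frac{D + X}{2 X}$
$\sqrt{U{\left(\sqrt{2 + 10},-8 \right)} + E{\left(18,-22 \right)}} = \sqrt{\frac{-8 + \sqrt{2 + 10}}{2 \sqrt{2 + 10}} + \left(5 - - \frac{22}{3}\right)} = \sqrt{\frac{-8 + \sqrt{12}}{2 \sqrt{12}} + \left(5 + \frac{22}{3}\right)} = \sqrt{\frac{-8 + 2 \sqrt{3}}{2 \cdot 2 \sqrt{3}} + \frac{37}{3}} = \sqrt{\frac{\frac{\sqrt{3}}{6} \left(-8 + 2 \sqrt{3}\right)}{2} + \frac{37}{3}} = \sqrt{\frac{\sqrt{3} \left(-8 + 2 \sqrt{3}\right)}{12} + \frac{37}{3}} = \sqrt{\frac{37}{3} + \frac{\sqrt{3} \left(-8 + 2 \sqrt{3}\right)}{12}}$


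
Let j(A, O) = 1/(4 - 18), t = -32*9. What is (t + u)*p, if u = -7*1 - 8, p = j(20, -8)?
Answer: 303/14 ≈ 21.643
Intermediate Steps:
t = -288
j(A, O) = -1/14 (j(A, O) = 1/(-14) = -1/14)
p = -1/14 ≈ -0.071429
u = -15 (u = -7 - 8 = -15)
(t + u)*p = (-288 - 15)*(-1/14) = -303*(-1/14) = 303/14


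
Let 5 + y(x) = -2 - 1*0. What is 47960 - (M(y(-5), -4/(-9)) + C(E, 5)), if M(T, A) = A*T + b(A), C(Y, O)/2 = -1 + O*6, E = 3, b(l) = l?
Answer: 143714/3 ≈ 47905.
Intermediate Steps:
C(Y, O) = -2 + 12*O (C(Y, O) = 2*(-1 + O*6) = 2*(-1 + 6*O) = -2 + 12*O)
y(x) = -7 (y(x) = -5 + (-2 - 1*0) = -5 + (-2 + 0) = -5 - 2 = -7)
M(T, A) = A + A*T (M(T, A) = A*T + A = A + A*T)
47960 - (M(y(-5), -4/(-9)) + C(E, 5)) = 47960 - ((-4/(-9))*(1 - 7) + (-2 + 12*5)) = 47960 - (-4*(-1/9)*(-6) + (-2 + 60)) = 47960 - ((4/9)*(-6) + 58) = 47960 - (-8/3 + 58) = 47960 - 166/3 = 143714/3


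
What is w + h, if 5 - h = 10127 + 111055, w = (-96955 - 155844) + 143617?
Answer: -230359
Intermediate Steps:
w = -109182 (w = -252799 + 143617 = -109182)
h = -121177 (h = 5 - (10127 + 111055) = 5 - 1*121182 = 5 - 121182 = -121177)
w + h = -109182 - 121177 = -230359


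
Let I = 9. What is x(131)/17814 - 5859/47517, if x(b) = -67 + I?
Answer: -17854702/141077973 ≈ -0.12656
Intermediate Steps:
x(b) = -58 (x(b) = -67 + 9 = -58)
x(131)/17814 - 5859/47517 = -58/17814 - 5859/47517 = -58*1/17814 - 5859*1/47517 = -29/8907 - 1953/15839 = -17854702/141077973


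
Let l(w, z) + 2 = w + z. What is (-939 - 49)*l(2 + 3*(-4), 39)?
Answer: -26676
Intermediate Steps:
l(w, z) = -2 + w + z (l(w, z) = -2 + (w + z) = -2 + w + z)
(-939 - 49)*l(2 + 3*(-4), 39) = (-939 - 49)*(-2 + (2 + 3*(-4)) + 39) = -988*(-2 + (2 - 12) + 39) = -988*(-2 - 10 + 39) = -988*27 = -26676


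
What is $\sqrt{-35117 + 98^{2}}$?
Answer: $i \sqrt{25513} \approx 159.73 i$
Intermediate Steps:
$\sqrt{-35117 + 98^{2}} = \sqrt{-35117 + 9604} = \sqrt{-25513} = i \sqrt{25513}$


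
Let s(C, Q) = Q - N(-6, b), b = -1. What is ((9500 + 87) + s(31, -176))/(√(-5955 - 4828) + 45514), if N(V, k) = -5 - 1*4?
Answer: 428741880/2071534979 - 9420*I*√10783/2071534979 ≈ 0.20697 - 0.0004722*I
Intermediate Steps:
N(V, k) = -9 (N(V, k) = -5 - 4 = -9)
s(C, Q) = 9 + Q (s(C, Q) = Q - 1*(-9) = Q + 9 = 9 + Q)
((9500 + 87) + s(31, -176))/(√(-5955 - 4828) + 45514) = ((9500 + 87) + (9 - 176))/(√(-5955 - 4828) + 45514) = (9587 - 167)/(√(-10783) + 45514) = 9420/(I*√10783 + 45514) = 9420/(45514 + I*√10783)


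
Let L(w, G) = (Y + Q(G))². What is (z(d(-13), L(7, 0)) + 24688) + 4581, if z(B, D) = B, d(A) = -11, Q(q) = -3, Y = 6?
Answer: 29258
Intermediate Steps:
L(w, G) = 9 (L(w, G) = (6 - 3)² = 3² = 9)
(z(d(-13), L(7, 0)) + 24688) + 4581 = (-11 + 24688) + 4581 = 24677 + 4581 = 29258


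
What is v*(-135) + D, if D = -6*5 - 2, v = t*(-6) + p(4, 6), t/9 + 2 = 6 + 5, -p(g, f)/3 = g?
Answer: 67198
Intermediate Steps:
p(g, f) = -3*g
t = 81 (t = -18 + 9*(6 + 5) = -18 + 9*11 = -18 + 99 = 81)
v = -498 (v = 81*(-6) - 3*4 = -486 - 12 = -498)
D = -32 (D = -30 - 2 = -32)
v*(-135) + D = -498*(-135) - 32 = 67230 - 32 = 67198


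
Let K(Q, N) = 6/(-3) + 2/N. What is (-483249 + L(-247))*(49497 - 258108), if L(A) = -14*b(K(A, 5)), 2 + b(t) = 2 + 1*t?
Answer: 504031921263/5 ≈ 1.0081e+11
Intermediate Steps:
K(Q, N) = -2 + 2/N (K(Q, N) = 6*(-1/3) + 2/N = -2 + 2/N)
b(t) = t (b(t) = -2 + (2 + 1*t) = -2 + (2 + t) = t)
L(A) = 112/5 (L(A) = -14*(-2 + 2/5) = -14*(-8/5) = 112/5)
(-483249 + L(-247))*(49497 - 258108) = (-483249 + 112/5)*(49497 - 258108) = -2416133/5*(-208611) = 504031921263/5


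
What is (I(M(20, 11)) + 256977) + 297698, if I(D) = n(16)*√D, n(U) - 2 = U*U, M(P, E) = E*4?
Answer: 554675 + 516*√11 ≈ 5.5639e+5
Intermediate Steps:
M(P, E) = 4*E
n(U) = 2 + U² (n(U) = 2 + U*U = 2 + U²)
I(D) = 258*√D (I(D) = (2 + 16²)*√D = (2 + 256)*√D = 258*√D)
(I(M(20, 11)) + 256977) + 297698 = (258*√(4*11) + 256977) + 297698 = (258*√44 + 256977) + 297698 = (258*(2*√11) + 256977) + 297698 = (516*√11 + 256977) + 297698 = (256977 + 516*√11) + 297698 = 554675 + 516*√11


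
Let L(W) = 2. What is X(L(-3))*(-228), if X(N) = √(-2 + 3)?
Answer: -228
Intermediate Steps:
X(N) = 1 (X(N) = √1 = 1)
X(L(-3))*(-228) = 1*(-228) = -228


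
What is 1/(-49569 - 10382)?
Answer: -1/59951 ≈ -1.6680e-5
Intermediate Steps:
1/(-49569 - 10382) = 1/(-59951) = -1/59951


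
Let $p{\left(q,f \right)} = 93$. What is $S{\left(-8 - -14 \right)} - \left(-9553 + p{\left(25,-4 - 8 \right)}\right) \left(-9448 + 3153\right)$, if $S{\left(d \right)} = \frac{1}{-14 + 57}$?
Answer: $- \frac{2560680099}{43} \approx -5.9551 \cdot 10^{7}$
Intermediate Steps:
$S{\left(d \right)} = \frac{1}{43}$
$S{\left(-8 - -14 \right)} - \left(-9553 + p{\left(25,-4 - 8 \right)}\right) \left(-9448 + 3153\right) = \frac{1}{43} - \left(-9553 + 93\right) \left(-9448 + 3153\right) = \frac{1}{43} - \left(-9460\right) \left(-6295\right) = \frac{1}{43} - 59550700 = - \frac{2560680099}{43}$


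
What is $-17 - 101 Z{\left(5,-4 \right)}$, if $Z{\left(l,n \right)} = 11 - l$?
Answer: $-623$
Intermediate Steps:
$-17 - 101 Z{\left(5,-4 \right)} = -17 - 101 \left(11 - 5\right) = -17 - 606 = -623$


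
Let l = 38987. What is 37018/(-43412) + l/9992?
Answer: 330654947/108443176 ≈ 3.0491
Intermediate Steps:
37018/(-43412) + l/9992 = 37018/(-43412) + 38987/9992 = 37018*(-1/43412) + 38987*(1/9992) = -18509/21706 + 38987/9992 = 330654947/108443176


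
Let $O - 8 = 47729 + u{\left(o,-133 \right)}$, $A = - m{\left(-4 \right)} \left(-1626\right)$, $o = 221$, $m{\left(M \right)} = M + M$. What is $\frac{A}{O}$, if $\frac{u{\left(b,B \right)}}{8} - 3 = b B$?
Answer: $\frac{4336}{62461} \approx 0.069419$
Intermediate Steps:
$m{\left(M \right)} = 2 M$
$u{\left(b,B \right)} = 24 + 8 B b$ ($u{\left(b,B \right)} = 24 + 8 b B = 24 + 8 B b$)
$A = -13008$ ($A = - 2 \left(-4\right) \left(-1626\right) = - \left(-8\right) \left(-1626\right) = \left(-1\right) 13008 = -13008$)
$O = -187383$ ($O = 8 + \left(47729 + \left(24 + 8 \left(-133\right) 221\right)\right) = 8 + \left(47729 + \left(24 - 235144\right)\right) = 8 + \left(47729 - 235120\right) = 8 - 187391 = -187383$)
$\frac{A}{O} = - \frac{13008}{-187383} = \left(-13008\right) \left(- \frac{1}{187383}\right) = \frac{4336}{62461}$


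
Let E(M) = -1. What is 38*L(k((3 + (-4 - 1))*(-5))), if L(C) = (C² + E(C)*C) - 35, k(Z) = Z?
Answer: 2090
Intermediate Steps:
L(C) = -35 + C² - C (L(C) = (C² - C) - 35 = -35 + C² - C)
38*L(k((3 + (-4 - 1))*(-5))) = 38*(-35 + ((3 + (-4 - 1))*(-5))² - (3 + (-4 - 1))*(-5)) = 38*(-35 + ((3 - 5)*(-5))² - (3 - 5)*(-5)) = 38*(-35 + (-2*(-5))² - (-2)*(-5)) = 38*(-35 + 10² - 1*10) = 38*(-35 + 100 - 10) = 38*55 = 2090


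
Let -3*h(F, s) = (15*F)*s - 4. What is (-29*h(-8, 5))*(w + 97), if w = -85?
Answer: -70064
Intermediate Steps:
h(F, s) = 4/3 - 5*F*s (h(F, s) = -((15*F)*s - 4)/3 = -(15*F*s - 4)/3 = -(-4 + 15*F*s)/3 = 4/3 - 5*F*s)
(-29*h(-8, 5))*(w + 97) = (-29*(4/3 - 5*(-8)*5))*(-85 + 97) = -29*(4/3 + 200)*12 = -29*604/3*12 = -17516/3*12 = -70064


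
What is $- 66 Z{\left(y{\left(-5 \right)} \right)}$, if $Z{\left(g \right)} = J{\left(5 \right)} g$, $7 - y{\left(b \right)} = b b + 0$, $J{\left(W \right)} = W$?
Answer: $5940$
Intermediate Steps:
$y{\left(b \right)} = 7 - b^{2}$ ($y{\left(b \right)} = 7 - \left(b b + 0\right) = 7 - \left(b^{2} + 0\right) = 7 - b^{2}$)
$Z{\left(g \right)} = 5 g$
$- 66 Z{\left(y{\left(-5 \right)} \right)} = - 66 \cdot 5 \left(7 - \left(-5\right)^{2}\right) = - 66 \cdot 5 \left(7 - 25\right) = - 66 \cdot 5 \left(-18\right) = \left(-66\right) \left(-90\right) = 5940$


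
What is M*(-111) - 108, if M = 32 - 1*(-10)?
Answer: -4770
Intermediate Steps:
M = 42 (M = 32 + 10 = 42)
M*(-111) - 108 = 42*(-111) - 108 = -4662 - 108 = -4770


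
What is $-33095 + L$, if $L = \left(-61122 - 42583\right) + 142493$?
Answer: $5693$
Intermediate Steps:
$L = 38788$ ($L = -103705 + 142493 = 38788$)
$-33095 + L = -33095 + 38788 = 5693$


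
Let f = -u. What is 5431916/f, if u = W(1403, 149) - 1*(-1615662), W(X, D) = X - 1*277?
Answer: -1357979/404197 ≈ -3.3597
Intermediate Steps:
W(X, D) = -277 + X (W(X, D) = X - 277 = -277 + X)
u = 1616788 (u = (-277 + 1403) - 1*(-1615662) = 1126 + 1615662 = 1616788)
f = -1616788 (f = -1*1616788 = -1616788)
5431916/f = 5431916/(-1616788) = 5431916*(-1/1616788) = -1357979/404197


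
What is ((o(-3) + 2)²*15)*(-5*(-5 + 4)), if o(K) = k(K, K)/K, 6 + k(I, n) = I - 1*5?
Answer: 10000/3 ≈ 3333.3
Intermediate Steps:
k(I, n) = -11 + I (k(I, n) = -6 + (I - 1*5) = -6 + (I - 5) = -6 + (-5 + I) = -11 + I)
o(K) = (-11 + K)/K
((o(-3) + 2)²*15)*(-5*(-5 + 4)) = (((-11 - 3)/(-3) + 2)²*15)*(-5*(-5 + 4)) = ((-⅓*(-14) + 2)²*15)*(-5*(-1)) = ((14/3 + 2)²*15)*5 = ((20/3)²*15)*5 = ((400/9)*15)*5 = (2000/3)*5 = 10000/3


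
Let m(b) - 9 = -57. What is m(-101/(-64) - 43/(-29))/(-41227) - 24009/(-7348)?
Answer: 990171747/302935996 ≈ 3.2686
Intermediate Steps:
m(b) = -48 (m(b) = 9 - 57 = -48)
m(-101/(-64) - 43/(-29))/(-41227) - 24009/(-7348) = -48/(-41227) - 24009/(-7348) = -48*(-1/41227) - 24009*(-1/7348) = 48/41227 + 24009/7348 = 990171747/302935996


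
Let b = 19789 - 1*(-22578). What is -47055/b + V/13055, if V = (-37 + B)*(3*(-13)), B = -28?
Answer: -101380536/110620237 ≈ -0.91647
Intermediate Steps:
b = 42367 (b = 19789 + 22578 = 42367)
V = 2535 (V = (-37 - 28)*(3*(-13)) = -65*(-39) = 2535)
-47055/b + V/13055 = -47055/42367 + 2535/13055 = -47055*1/42367 + 2535*(1/13055) = -47055/42367 + 507/2611 = -101380536/110620237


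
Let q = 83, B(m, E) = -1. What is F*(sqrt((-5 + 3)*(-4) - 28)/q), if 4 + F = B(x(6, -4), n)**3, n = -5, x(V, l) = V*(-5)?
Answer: -10*I*sqrt(5)/83 ≈ -0.26941*I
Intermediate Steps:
x(V, l) = -5*V
F = -5 (F = -4 + (-1)**3 = -4 - 1 = -5)
F*(sqrt((-5 + 3)*(-4) - 28)/q) = -5*sqrt((-5 + 3)*(-4) - 28)/83 = -5*sqrt(-2*(-4) - 28)/83 = -5*sqrt(8 - 28)/83 = -5*sqrt(-20)/83 = -5*2*I*sqrt(5)/83 = -10*I*sqrt(5)/83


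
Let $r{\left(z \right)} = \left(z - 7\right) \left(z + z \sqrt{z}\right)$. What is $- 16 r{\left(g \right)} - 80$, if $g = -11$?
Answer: $-3248 - 3168 i \sqrt{11} \approx -3248.0 - 10507.0 i$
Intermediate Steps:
$r{\left(z \right)} = \left(-7 + z\right) \left(z + z^{\frac{3}{2}}\right)$
$- 16 r{\left(g \right)} - 80 = - 16 \left(\left(-11\right)^{2} + \left(-11\right)^{\frac{5}{2}} - -77 - 7 \left(-11\right)^{\frac{3}{2}}\right) - 80 = - 16 \left(121 + 121 i \sqrt{11} + 77 - 7 \left(- 11 i \sqrt{11}\right)\right) - 80 = - 16 \left(121 + 121 i \sqrt{11} + 77 + 77 i \sqrt{11}\right) - 80 = - 16 \left(198 + 198 i \sqrt{11}\right) - 80 = \left(-3168 - 3168 i \sqrt{11}\right) - 80 = -3248 - 3168 i \sqrt{11}$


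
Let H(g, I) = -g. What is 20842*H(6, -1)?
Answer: -125052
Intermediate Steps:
20842*H(6, -1) = 20842*(-1*6) = 20842*(-6) = -125052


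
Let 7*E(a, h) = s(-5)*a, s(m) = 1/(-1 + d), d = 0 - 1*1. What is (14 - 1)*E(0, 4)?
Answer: 0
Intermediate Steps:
d = -1 (d = 0 - 1 = -1)
s(m) = -1/2 (s(m) = 1/(-1 - 1) = 1/(-2) = -1/2)
E(a, h) = -a/14 (E(a, h) = (-a/2)/7 = -a/14)
(14 - 1)*E(0, 4) = (14 - 1)*(-1/14*0) = 13*0 = 0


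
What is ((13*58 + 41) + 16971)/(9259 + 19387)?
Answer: 8883/14323 ≈ 0.62019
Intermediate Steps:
((13*58 + 41) + 16971)/(9259 + 19387) = ((754 + 41) + 16971)/28646 = (795 + 16971)*(1/28646) = 17766*(1/28646) = 8883/14323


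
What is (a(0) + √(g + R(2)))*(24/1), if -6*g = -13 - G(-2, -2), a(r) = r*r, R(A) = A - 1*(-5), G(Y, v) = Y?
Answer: 4*√318 ≈ 71.330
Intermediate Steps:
R(A) = 5 + A (R(A) = A + 5 = 5 + A)
a(r) = r²
g = 11/6 (g = -(-13 - 1*(-2))/6 = -(-13 + 2)/6 = -⅙*(-11) = 11/6 ≈ 1.8333)
(a(0) + √(g + R(2)))*(24/1) = (0² + √(11/6 + (5 + 2)))*(24/1) = (0 + √(11/6 + 7))*(24*1) = (0 + √(53/6))*24 = (0 + √318/6)*24 = (√318/6)*24 = 4*√318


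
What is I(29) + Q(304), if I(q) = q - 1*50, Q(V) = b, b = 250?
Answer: 229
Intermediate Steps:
Q(V) = 250
I(q) = -50 + q (I(q) = q - 50 = -50 + q)
I(29) + Q(304) = (-50 + 29) + 250 = -21 + 250 = 229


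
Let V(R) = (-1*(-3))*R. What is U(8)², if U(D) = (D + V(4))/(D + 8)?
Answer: 25/16 ≈ 1.5625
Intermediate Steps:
V(R) = 3*R
U(D) = (12 + D)/(8 + D) (U(D) = (D + 3*4)/(D + 8) = (D + 12)/(8 + D) = (12 + D)/(8 + D))
U(8)² = ((12 + 8)/(8 + 8))² = (20/16)² = ((1/16)*20)² = (5/4)² = 25/16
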